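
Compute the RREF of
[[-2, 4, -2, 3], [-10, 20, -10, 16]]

[[1, -2, 1, 0], [0, 0, 0, 1]]

R1 ← -1/2·R1
  [   1  -2    1  -3/2 ]
  [ -10  20  -10    16 ]
R2 ← R2 + 10·R1
  [ 1  -2  1  -3/2 ]
  [ 0   0  0     1 ]
R1 ← R1 + 3/2·R2
  [ 1  -2  1  0 ]
  [ 0   0  0  1 ]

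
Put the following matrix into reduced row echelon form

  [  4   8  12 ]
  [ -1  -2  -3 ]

R1 → 1/4·R1
  [  1   2   3 ]
  [ -1  -2  -3 ]
R2 → R2 + R1
  [ 1  2  3 ]
  [ 0  0  0 ]

[[1, 2, 3], [0, 0, 0]]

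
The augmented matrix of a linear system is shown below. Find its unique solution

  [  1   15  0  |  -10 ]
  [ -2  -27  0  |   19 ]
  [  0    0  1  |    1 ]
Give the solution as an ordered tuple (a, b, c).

Add 2 times R1 to R2.
Multiply R2 by 1/3.
Subtract 15 times R2 from R1.
Reading off the last column: a = -5, b = -1/3, c = 1.

(-5, -1/3, 1)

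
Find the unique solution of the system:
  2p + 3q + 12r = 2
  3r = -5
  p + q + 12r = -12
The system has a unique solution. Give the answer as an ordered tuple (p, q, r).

Form the augmented matrix and row-reduce:
  [ 2  3  12  |    2 ]
  [ 0  0   3  |   -5 ]
  [ 1  1  12  |  -12 ]
r1 → 1/2·r1
  [ 1  3/2   6  |    1 ]
  [ 0    0   3  |   -5 ]
  [ 1    1  12  |  -12 ]
r3 → r3 − r1
  [ 1   3/2  6  |    1 ]
  [ 0     0  3  |   -5 ]
  [ 0  -1/2  6  |  -13 ]
r2 <=> r3
  [ 1   3/2  6  |    1 ]
  [ 0  -1/2  6  |  -13 ]
  [ 0     0  3  |   -5 ]
r2 → -2·r2
  [ 1  3/2    6  |   1 ]
  [ 0    1  -12  |  26 ]
  [ 0    0    3  |  -5 ]
r3 → 1/3·r3
  [ 1  3/2    6  |     1 ]
  [ 0    1  -12  |    26 ]
  [ 0    0    1  |  -5/3 ]
r2 → r2 + 12·r3
  [ 1  3/2  6  |     1 ]
  [ 0    1  0  |     6 ]
  [ 0    0  1  |  -5/3 ]
r1 → r1 − 6·r3
  [ 1  3/2  0  |    11 ]
  [ 0    1  0  |     6 ]
  [ 0    0  1  |  -5/3 ]
r1 → r1 − 3/2·r2
  [ 1  0  0  |     2 ]
  [ 0  1  0  |     6 ]
  [ 0  0  1  |  -5/3 ]
Reading off the last column: p = 2, q = 6, r = -5/3.

(2, 6, -5/3)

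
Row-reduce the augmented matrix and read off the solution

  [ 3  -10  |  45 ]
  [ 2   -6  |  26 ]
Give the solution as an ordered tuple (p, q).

r1 -> 1/3·r1
  [ 1  -10/3  |  15 ]
  [ 2     -6  |  26 ]
r2 -> r2 − 2·r1
  [ 1  -10/3  |  15 ]
  [ 0    2/3  |  -4 ]
r2 -> 3/2·r2
  [ 1  -10/3  |  15 ]
  [ 0      1  |  -6 ]
r1 -> r1 + 10/3·r2
  [ 1  0  |  -5 ]
  [ 0  1  |  -6 ]
Reading off the last column: p = -5, q = -6.

(-5, -6)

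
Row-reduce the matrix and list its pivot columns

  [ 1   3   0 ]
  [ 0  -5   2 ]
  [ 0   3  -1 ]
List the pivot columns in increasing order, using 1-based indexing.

1, 2, 3

R2 → -1/5·R2
R3 → R3 − 3·R2
R3 → 5·R3
R2 → R2 + 2/5·R3
R1 → R1 − 3·R2
Pivot columns are the columns containing a leading 1.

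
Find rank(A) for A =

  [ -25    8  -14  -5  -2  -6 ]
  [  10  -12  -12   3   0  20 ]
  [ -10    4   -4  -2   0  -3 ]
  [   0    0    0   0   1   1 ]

ρ1 → -1/25·ρ1
  [   1  -8/25  14/25  1/5  2/25  6/25 ]
  [  10    -12    -12    3     0    20 ]
  [ -10      4     -4   -2     0    -3 ]
  [   0      0      0    0     1     1 ]
ρ2 → ρ2 − 10·ρ1
  [   1  -8/25  14/25  1/5  2/25  6/25 ]
  [   0  -44/5  -88/5    1  -4/5  88/5 ]
  [ -10      4     -4   -2     0    -3 ]
  [   0      0      0    0     1     1 ]
ρ3 → ρ3 + 10·ρ1
  [ 1  -8/25  14/25  1/5  2/25  6/25 ]
  [ 0  -44/5  -88/5    1  -4/5  88/5 ]
  [ 0    4/5    8/5    0   4/5  -3/5 ]
  [ 0      0      0    0     1     1 ]
ρ2 → -5/44·ρ2
  [ 1  -8/25  14/25    1/5  2/25  6/25 ]
  [ 0      1      2  -5/44  1/11    -2 ]
  [ 0    4/5    8/5      0   4/5  -3/5 ]
  [ 0      0      0      0     1     1 ]
ρ3 → ρ3 − 4/5·ρ2
  [ 1  -8/25  14/25    1/5  2/25  6/25 ]
  [ 0      1      2  -5/44  1/11    -2 ]
  [ 0      0      0   1/11  8/11     1 ]
  [ 0      0      0      0     1     1 ]
ρ3 → 11·ρ3
  [ 1  -8/25  14/25    1/5  2/25  6/25 ]
  [ 0      1      2  -5/44  1/11    -2 ]
  [ 0      0      0      1     8    11 ]
  [ 0      0      0      0     1     1 ]
ρ3 → ρ3 − 8·ρ4
  [ 1  -8/25  14/25    1/5  2/25  6/25 ]
  [ 0      1      2  -5/44  1/11    -2 ]
  [ 0      0      0      1     0     3 ]
  [ 0      0      0      0     1     1 ]
ρ2 → ρ2 − 1/11·ρ4
  [ 1  -8/25  14/25    1/5  2/25    6/25 ]
  [ 0      1      2  -5/44     0  -23/11 ]
  [ 0      0      0      1     0       3 ]
  [ 0      0      0      0     1       1 ]
ρ1 → ρ1 − 2/25·ρ4
  [ 1  -8/25  14/25    1/5  0    4/25 ]
  [ 0      1      2  -5/44  0  -23/11 ]
  [ 0      0      0      1  0       3 ]
  [ 0      0      0      0  1       1 ]
ρ2 → ρ2 + 5/44·ρ3
  [ 1  -8/25  14/25  1/5  0  4/25 ]
  [ 0      1      2    0  0  -7/4 ]
  [ 0      0      0    1  0     3 ]
  [ 0      0      0    0  1     1 ]
ρ1 → ρ1 − 1/5·ρ3
  [ 1  -8/25  14/25  0  0  -11/25 ]
  [ 0      1      2  0  0    -7/4 ]
  [ 0      0      0  1  0       3 ]
  [ 0      0      0  0  1       1 ]
ρ1 → ρ1 + 8/25·ρ2
  [ 1  0  6/5  0  0    -1 ]
  [ 0  1    2  0  0  -7/4 ]
  [ 0  0    0  1  0     3 ]
  [ 0  0    0  0  1     1 ]
The reduced form has 4 nonzero rows.

rank = 4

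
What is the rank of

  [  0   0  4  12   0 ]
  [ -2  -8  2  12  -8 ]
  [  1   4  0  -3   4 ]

rank = 2

R1 ↔ R2
  [ -2  -8  2  12  -8 ]
  [  0   0  4  12   0 ]
  [  1   4  0  -3   4 ]
R1 → -1/2·R1
  [ 1  4  -1  -6  4 ]
  [ 0  0   4  12  0 ]
  [ 1  4   0  -3  4 ]
R3 → R3 − R1
  [ 1  4  -1  -6  4 ]
  [ 0  0   4  12  0 ]
  [ 0  0   1   3  0 ]
R2 → 1/4·R2
  [ 1  4  -1  -6  4 ]
  [ 0  0   1   3  0 ]
  [ 0  0   1   3  0 ]
R3 → R3 − R2
  [ 1  4  -1  -6  4 ]
  [ 0  0   1   3  0 ]
  [ 0  0   0   0  0 ]
R1 → R1 + R2
  [ 1  4  0  -3  4 ]
  [ 0  0  1   3  0 ]
  [ 0  0  0   0  0 ]
The reduced form has 2 nonzero rows.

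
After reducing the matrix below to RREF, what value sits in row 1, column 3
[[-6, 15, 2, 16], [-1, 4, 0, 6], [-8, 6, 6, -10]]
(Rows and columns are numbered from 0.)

Multiply ρ1 by -1/6.
  [  1  -5/2  -1/3  -8/3 ]
  [ -1     4     0     6 ]
  [ -8     6     6   -10 ]
Add ρ1 to ρ2.
  [  1  -5/2  -1/3  -8/3 ]
  [  0   3/2  -1/3  10/3 ]
  [ -8     6     6   -10 ]
Add 8 times ρ1 to ρ3.
  [ 1  -5/2  -1/3   -8/3 ]
  [ 0   3/2  -1/3   10/3 ]
  [ 0   -14  10/3  -94/3 ]
Multiply ρ2 by 2/3.
  [ 1  -5/2  -1/3   -8/3 ]
  [ 0     1  -2/9   20/9 ]
  [ 0   -14  10/3  -94/3 ]
Add 14 times ρ2 to ρ3.
  [ 1  -5/2  -1/3  -8/3 ]
  [ 0     1  -2/9  20/9 ]
  [ 0     0   2/9  -2/9 ]
Multiply ρ3 by 9/2.
  [ 1  -5/2  -1/3  -8/3 ]
  [ 0     1  -2/9  20/9 ]
  [ 0     0     1    -1 ]
Add 2/9 times ρ3 to ρ2.
  [ 1  -5/2  -1/3  -8/3 ]
  [ 0     1     0     2 ]
  [ 0     0     1    -1 ]
Add 1/3 times ρ3 to ρ1.
  [ 1  -5/2  0  -3 ]
  [ 0     1  0   2 ]
  [ 0     0  1  -1 ]
Add 5/2 times ρ2 to ρ1.
  [ 1  0  0   2 ]
  [ 0  1  0   2 ]
  [ 0  0  1  -1 ]

2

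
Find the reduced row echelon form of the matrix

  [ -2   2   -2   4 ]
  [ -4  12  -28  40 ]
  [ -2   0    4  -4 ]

[[1, 0, -2, 2], [0, 1, -3, 4], [0, 0, 0, 0]]

Multiply R1 by -1/2.
  [  1  -1    1  -2 ]
  [ -4  12  -28  40 ]
  [ -2   0    4  -4 ]
Add 4 times R1 to R2.
  [  1  -1    1  -2 ]
  [  0   8  -24  32 ]
  [ -2   0    4  -4 ]
Add 2 times R1 to R3.
  [ 1  -1    1  -2 ]
  [ 0   8  -24  32 ]
  [ 0  -2    6  -8 ]
Multiply R2 by 1/8.
  [ 1  -1   1  -2 ]
  [ 0   1  -3   4 ]
  [ 0  -2   6  -8 ]
Add 2 times R2 to R3.
  [ 1  -1   1  -2 ]
  [ 0   1  -3   4 ]
  [ 0   0   0   0 ]
Add R2 to R1.
  [ 1  0  -2  2 ]
  [ 0  1  -3  4 ]
  [ 0  0   0  0 ]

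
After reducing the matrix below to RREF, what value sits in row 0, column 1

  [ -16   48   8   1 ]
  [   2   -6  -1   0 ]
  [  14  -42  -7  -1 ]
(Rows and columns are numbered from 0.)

R1 -> -1/16·R1
  [  1   -3  -1/2  -1/16 ]
  [  2   -6    -1      0 ]
  [ 14  -42    -7     -1 ]
R2 -> R2 − 2·R1
  [  1   -3  -1/2  -1/16 ]
  [  0    0     0    1/8 ]
  [ 14  -42    -7     -1 ]
R3 -> R3 − 14·R1
  [ 1  -3  -1/2  -1/16 ]
  [ 0   0     0    1/8 ]
  [ 0   0     0   -1/8 ]
R2 -> 8·R2
  [ 1  -3  -1/2  -1/16 ]
  [ 0   0     0      1 ]
  [ 0   0     0   -1/8 ]
R3 -> R3 + 1/8·R2
  [ 1  -3  -1/2  -1/16 ]
  [ 0   0     0      1 ]
  [ 0   0     0      0 ]
R1 -> R1 + 1/16·R2
  [ 1  -3  -1/2  0 ]
  [ 0   0     0  1 ]
  [ 0   0     0  0 ]

-3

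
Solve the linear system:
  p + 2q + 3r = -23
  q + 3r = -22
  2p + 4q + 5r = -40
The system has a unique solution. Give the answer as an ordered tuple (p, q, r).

Form the augmented matrix and row-reduce:
  [ 1  2  3  |  -23 ]
  [ 0  1  3  |  -22 ]
  [ 2  4  5  |  -40 ]
R3 ← R3 − 2·R1
  [ 1  2   3  |  -23 ]
  [ 0  1   3  |  -22 ]
  [ 0  0  -1  |    6 ]
R3 ← -1·R3
  [ 1  2  3  |  -23 ]
  [ 0  1  3  |  -22 ]
  [ 0  0  1  |   -6 ]
R2 ← R2 − 3·R3
  [ 1  2  3  |  -23 ]
  [ 0  1  0  |   -4 ]
  [ 0  0  1  |   -6 ]
R1 ← R1 − 3·R3
  [ 1  2  0  |  -5 ]
  [ 0  1  0  |  -4 ]
  [ 0  0  1  |  -6 ]
R1 ← R1 − 2·R2
  [ 1  0  0  |   3 ]
  [ 0  1  0  |  -4 ]
  [ 0  0  1  |  -6 ]
Reading off the last column: p = 3, q = -4, r = -6.

(3, -4, -6)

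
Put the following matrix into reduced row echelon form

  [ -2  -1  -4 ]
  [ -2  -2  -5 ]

[[1, 0, 3/2], [0, 1, 1]]

R1 ← -1/2·R1
R2 ← R2 + 2·R1
R2 ← -1·R2
R1 ← R1 − 1/2·R2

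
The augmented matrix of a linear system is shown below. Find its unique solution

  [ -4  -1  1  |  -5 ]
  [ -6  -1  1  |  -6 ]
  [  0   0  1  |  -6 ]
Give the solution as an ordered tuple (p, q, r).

Multiply R1 by -1/4.
  [  1  1/4  -1/4  |  5/4 ]
  [ -6   -1     1  |   -6 ]
  [  0    0     1  |   -6 ]
Add 6 times R1 to R2.
  [ 1  1/4  -1/4  |  5/4 ]
  [ 0  1/2  -1/2  |  3/2 ]
  [ 0    0     1  |   -6 ]
Multiply R2 by 2.
  [ 1  1/4  -1/4  |  5/4 ]
  [ 0    1    -1  |    3 ]
  [ 0    0     1  |   -6 ]
Add R3 to R2.
  [ 1  1/4  -1/4  |  5/4 ]
  [ 0    1     0  |   -3 ]
  [ 0    0     1  |   -6 ]
Add 1/4 times R3 to R1.
  [ 1  1/4  0  |  -1/4 ]
  [ 0    1  0  |    -3 ]
  [ 0    0  1  |    -6 ]
Subtract 1/4 times R2 from R1.
  [ 1  0  0  |  1/2 ]
  [ 0  1  0  |   -3 ]
  [ 0  0  1  |   -6 ]
Reading off the last column: p = 1/2, q = -3, r = -6.

(1/2, -3, -6)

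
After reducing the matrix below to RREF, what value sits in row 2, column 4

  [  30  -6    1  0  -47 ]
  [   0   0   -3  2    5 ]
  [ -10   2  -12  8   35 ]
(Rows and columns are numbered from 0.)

R1 -> 1/30·R1
  [   1  -1/5  1/30  0  -47/30 ]
  [   0     0    -3  2       5 ]
  [ -10     2   -12  8      35 ]
R3 -> R3 + 10·R1
  [ 1  -1/5   1/30  0  -47/30 ]
  [ 0     0     -3  2       5 ]
  [ 0     0  -35/3  8    58/3 ]
R2 -> -1/3·R2
  [ 1  -1/5   1/30     0  -47/30 ]
  [ 0     0      1  -2/3    -5/3 ]
  [ 0     0  -35/3     8    58/3 ]
R3 -> R3 + 35/3·R2
  [ 1  -1/5  1/30     0  -47/30 ]
  [ 0     0     1  -2/3    -5/3 ]
  [ 0     0     0   2/9    -1/9 ]
R3 -> 9/2·R3
  [ 1  -1/5  1/30     0  -47/30 ]
  [ 0     0     1  -2/3    -5/3 ]
  [ 0     0     0     1    -1/2 ]
R2 -> R2 + 2/3·R3
  [ 1  -1/5  1/30  0  -47/30 ]
  [ 0     0     1  0      -2 ]
  [ 0     0     0  1    -1/2 ]
R1 -> R1 − 1/30·R2
  [ 1  -1/5  0  0  -3/2 ]
  [ 0     0  1  0    -2 ]
  [ 0     0  0  1  -1/2 ]

-1/2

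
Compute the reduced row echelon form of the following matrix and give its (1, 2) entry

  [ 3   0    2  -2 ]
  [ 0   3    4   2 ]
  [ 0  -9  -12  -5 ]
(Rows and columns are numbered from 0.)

4/3

ρ1 := 1/3·ρ1
  [ 1   0  2/3  -2/3 ]
  [ 0   3    4     2 ]
  [ 0  -9  -12    -5 ]
ρ2 := 1/3·ρ2
  [ 1   0  2/3  -2/3 ]
  [ 0   1  4/3   2/3 ]
  [ 0  -9  -12    -5 ]
ρ3 := ρ3 + 9·ρ2
  [ 1  0  2/3  -2/3 ]
  [ 0  1  4/3   2/3 ]
  [ 0  0    0     1 ]
ρ2 := ρ2 − 2/3·ρ3
  [ 1  0  2/3  -2/3 ]
  [ 0  1  4/3     0 ]
  [ 0  0    0     1 ]
ρ1 := ρ1 + 2/3·ρ3
  [ 1  0  2/3  0 ]
  [ 0  1  4/3  0 ]
  [ 0  0    0  1 ]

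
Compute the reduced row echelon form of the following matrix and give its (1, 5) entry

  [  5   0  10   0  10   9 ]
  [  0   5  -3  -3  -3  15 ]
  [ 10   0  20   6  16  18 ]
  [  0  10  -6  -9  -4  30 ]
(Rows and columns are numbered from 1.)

ρ1 ← 1/5·ρ1
ρ3 ← ρ3 − 10·ρ1
ρ2 ← 1/5·ρ2
ρ4 ← ρ4 − 10·ρ2
ρ3 ← 1/6·ρ3
ρ4 ← ρ4 + 3·ρ3
ρ2 ← ρ2 + 3/5·ρ3

2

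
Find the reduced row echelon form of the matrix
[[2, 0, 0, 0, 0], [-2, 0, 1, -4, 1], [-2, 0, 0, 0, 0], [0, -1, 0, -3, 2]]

[[1, 0, 0, 0, 0], [0, 1, 0, 3, -2], [0, 0, 1, -4, 1], [0, 0, 0, 0, 0]]

r1 ← 1/2·r1
r2 ← r2 + 2·r1
r3 ← r3 + 2·r1
r2 <=> r4
r2 ← -1·r2
r3 <=> r4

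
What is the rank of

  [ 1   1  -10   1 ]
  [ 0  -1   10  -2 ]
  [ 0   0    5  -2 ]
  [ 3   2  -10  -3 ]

rank = 3

R4 ← R4 − 3·R1
  [ 1   1  -10   1 ]
  [ 0  -1   10  -2 ]
  [ 0   0    5  -2 ]
  [ 0  -1   20  -6 ]
R2 ← -1·R2
  [ 1   1  -10   1 ]
  [ 0   1  -10   2 ]
  [ 0   0    5  -2 ]
  [ 0  -1   20  -6 ]
R4 ← R4 + R2
  [ 1  1  -10   1 ]
  [ 0  1  -10   2 ]
  [ 0  0    5  -2 ]
  [ 0  0   10  -4 ]
R3 ← 1/5·R3
  [ 1  1  -10     1 ]
  [ 0  1  -10     2 ]
  [ 0  0    1  -2/5 ]
  [ 0  0   10    -4 ]
R4 ← R4 − 10·R3
  [ 1  1  -10     1 ]
  [ 0  1  -10     2 ]
  [ 0  0    1  -2/5 ]
  [ 0  0    0     0 ]
R2 ← R2 + 10·R3
  [ 1  1  -10     1 ]
  [ 0  1    0    -2 ]
  [ 0  0    1  -2/5 ]
  [ 0  0    0     0 ]
R1 ← R1 + 10·R3
  [ 1  1  0    -3 ]
  [ 0  1  0    -2 ]
  [ 0  0  1  -2/5 ]
  [ 0  0  0     0 ]
R1 ← R1 − R2
  [ 1  0  0    -1 ]
  [ 0  1  0    -2 ]
  [ 0  0  1  -2/5 ]
  [ 0  0  0     0 ]
The reduced form has 3 nonzero rows.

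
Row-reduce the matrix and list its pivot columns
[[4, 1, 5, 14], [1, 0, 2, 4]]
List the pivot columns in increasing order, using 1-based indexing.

R1 -> 1/4·R1
  [ 1  1/4  5/4  7/2 ]
  [ 1    0    2    4 ]
R2 -> R2 − R1
  [ 1   1/4  5/4  7/2 ]
  [ 0  -1/4  3/4  1/2 ]
R2 -> -4·R2
  [ 1  1/4  5/4  7/2 ]
  [ 0    1   -3   -2 ]
R1 -> R1 − 1/4·R2
  [ 1  0   2   4 ]
  [ 0  1  -3  -2 ]
Pivot columns are the columns containing a leading 1.

1, 2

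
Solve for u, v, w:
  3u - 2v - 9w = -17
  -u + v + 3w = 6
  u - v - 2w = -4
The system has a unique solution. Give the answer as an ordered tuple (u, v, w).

(1, 1, 2)

Form the augmented matrix and row-reduce:
  [  3  -2  -9  |  -17 ]
  [ -1   1   3  |    6 ]
  [  1  -1  -2  |   -4 ]
ρ1 -> 1/3·ρ1
  [  1  -2/3  -3  |  -17/3 ]
  [ -1     1   3  |      6 ]
  [  1    -1  -2  |     -4 ]
ρ2 -> ρ2 + ρ1
  [ 1  -2/3  -3  |  -17/3 ]
  [ 0   1/3   0  |    1/3 ]
  [ 1    -1  -2  |     -4 ]
ρ3 -> ρ3 − ρ1
  [ 1  -2/3  -3  |  -17/3 ]
  [ 0   1/3   0  |    1/3 ]
  [ 0  -1/3   1  |    5/3 ]
ρ2 -> 3·ρ2
  [ 1  -2/3  -3  |  -17/3 ]
  [ 0     1   0  |      1 ]
  [ 0  -1/3   1  |    5/3 ]
ρ3 -> ρ3 + 1/3·ρ2
  [ 1  -2/3  -3  |  -17/3 ]
  [ 0     1   0  |      1 ]
  [ 0     0   1  |      2 ]
ρ1 -> ρ1 + 3·ρ3
  [ 1  -2/3  0  |  1/3 ]
  [ 0     1  0  |    1 ]
  [ 0     0  1  |    2 ]
ρ1 -> ρ1 + 2/3·ρ2
  [ 1  0  0  |  1 ]
  [ 0  1  0  |  1 ]
  [ 0  0  1  |  2 ]
Reading off the last column: u = 1, v = 1, w = 2.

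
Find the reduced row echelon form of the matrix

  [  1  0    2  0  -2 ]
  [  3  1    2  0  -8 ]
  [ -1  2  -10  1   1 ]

R2 → R2 − 3·R1
  [  1  0    2  0  -2 ]
  [  0  1   -4  0  -2 ]
  [ -1  2  -10  1   1 ]
R3 → R3 + R1
  [ 1  0   2  0  -2 ]
  [ 0  1  -4  0  -2 ]
  [ 0  2  -8  1  -1 ]
R3 → R3 − 2·R2
  [ 1  0   2  0  -2 ]
  [ 0  1  -4  0  -2 ]
  [ 0  0   0  1   3 ]

[[1, 0, 2, 0, -2], [0, 1, -4, 0, -2], [0, 0, 0, 1, 3]]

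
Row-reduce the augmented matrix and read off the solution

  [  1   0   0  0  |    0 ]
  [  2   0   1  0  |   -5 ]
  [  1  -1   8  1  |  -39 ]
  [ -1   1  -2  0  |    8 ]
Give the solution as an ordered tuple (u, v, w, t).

r2 -> r2 − 2·r1
  [  1   0   0  0  |    0 ]
  [  0   0   1  0  |   -5 ]
  [  1  -1   8  1  |  -39 ]
  [ -1   1  -2  0  |    8 ]
r3 -> r3 − r1
  [  1   0   0  0  |    0 ]
  [  0   0   1  0  |   -5 ]
  [  0  -1   8  1  |  -39 ]
  [ -1   1  -2  0  |    8 ]
r4 -> r4 + r1
  [ 1   0   0  0  |    0 ]
  [ 0   0   1  0  |   -5 ]
  [ 0  -1   8  1  |  -39 ]
  [ 0   1  -2  0  |    8 ]
r2 <=> r3
  [ 1   0   0  0  |    0 ]
  [ 0  -1   8  1  |  -39 ]
  [ 0   0   1  0  |   -5 ]
  [ 0   1  -2  0  |    8 ]
r2 -> -1·r2
  [ 1  0   0   0  |   0 ]
  [ 0  1  -8  -1  |  39 ]
  [ 0  0   1   0  |  -5 ]
  [ 0  1  -2   0  |   8 ]
r4 -> r4 − r2
  [ 1  0   0   0  |    0 ]
  [ 0  1  -8  -1  |   39 ]
  [ 0  0   1   0  |   -5 ]
  [ 0  0   6   1  |  -31 ]
r4 -> r4 − 6·r3
  [ 1  0   0   0  |   0 ]
  [ 0  1  -8  -1  |  39 ]
  [ 0  0   1   0  |  -5 ]
  [ 0  0   0   1  |  -1 ]
r2 -> r2 + r4
  [ 1  0   0  0  |   0 ]
  [ 0  1  -8  0  |  38 ]
  [ 0  0   1  0  |  -5 ]
  [ 0  0   0  1  |  -1 ]
r2 -> r2 + 8·r3
  [ 1  0  0  0  |   0 ]
  [ 0  1  0  0  |  -2 ]
  [ 0  0  1  0  |  -5 ]
  [ 0  0  0  1  |  -1 ]
Reading off the last column: u = 0, v = -2, w = -5, t = -1.

(0, -2, -5, -1)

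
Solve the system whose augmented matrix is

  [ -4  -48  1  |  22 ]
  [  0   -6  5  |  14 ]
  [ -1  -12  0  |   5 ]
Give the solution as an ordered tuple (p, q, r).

(3, -2/3, 2)

R1 ← -1/4·R1
  [  1   12  -1/4  |  -11/2 ]
  [  0   -6     5  |     14 ]
  [ -1  -12     0  |      5 ]
R3 ← R3 + R1
  [ 1  12  -1/4  |  -11/2 ]
  [ 0  -6     5  |     14 ]
  [ 0   0  -1/4  |   -1/2 ]
R2 ← -1/6·R2
  [ 1  12  -1/4  |  -11/2 ]
  [ 0   1  -5/6  |   -7/3 ]
  [ 0   0  -1/4  |   -1/2 ]
R3 ← -4·R3
  [ 1  12  -1/4  |  -11/2 ]
  [ 0   1  -5/6  |   -7/3 ]
  [ 0   0     1  |      2 ]
R2 ← R2 + 5/6·R3
  [ 1  12  -1/4  |  -11/2 ]
  [ 0   1     0  |   -2/3 ]
  [ 0   0     1  |      2 ]
R1 ← R1 + 1/4·R3
  [ 1  12  0  |    -5 ]
  [ 0   1  0  |  -2/3 ]
  [ 0   0  1  |     2 ]
R1 ← R1 − 12·R2
  [ 1  0  0  |     3 ]
  [ 0  1  0  |  -2/3 ]
  [ 0  0  1  |     2 ]
Reading off the last column: p = 3, q = -2/3, r = 2.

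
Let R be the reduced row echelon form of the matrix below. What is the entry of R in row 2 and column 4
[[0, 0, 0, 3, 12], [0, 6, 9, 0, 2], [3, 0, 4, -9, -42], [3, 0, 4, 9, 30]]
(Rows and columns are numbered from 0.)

4

R1 <-> R3
  [ 3  0  4  -9  -42 ]
  [ 0  6  9   0    2 ]
  [ 0  0  0   3   12 ]
  [ 3  0  4   9   30 ]
R1 := 1/3·R1
  [ 1  0  4/3  -3  -14 ]
  [ 0  6    9   0    2 ]
  [ 0  0    0   3   12 ]
  [ 3  0    4   9   30 ]
R4 := R4 − 3·R1
  [ 1  0  4/3  -3  -14 ]
  [ 0  6    9   0    2 ]
  [ 0  0    0   3   12 ]
  [ 0  0    0  18   72 ]
R2 := 1/6·R2
  [ 1  0  4/3  -3  -14 ]
  [ 0  1  3/2   0  1/3 ]
  [ 0  0    0   3   12 ]
  [ 0  0    0  18   72 ]
R3 := 1/3·R3
  [ 1  0  4/3  -3  -14 ]
  [ 0  1  3/2   0  1/3 ]
  [ 0  0    0   1    4 ]
  [ 0  0    0  18   72 ]
R4 := R4 − 18·R3
  [ 1  0  4/3  -3  -14 ]
  [ 0  1  3/2   0  1/3 ]
  [ 0  0    0   1    4 ]
  [ 0  0    0   0    0 ]
R1 := R1 + 3·R3
  [ 1  0  4/3  0   -2 ]
  [ 0  1  3/2  0  1/3 ]
  [ 0  0    0  1    4 ]
  [ 0  0    0  0    0 ]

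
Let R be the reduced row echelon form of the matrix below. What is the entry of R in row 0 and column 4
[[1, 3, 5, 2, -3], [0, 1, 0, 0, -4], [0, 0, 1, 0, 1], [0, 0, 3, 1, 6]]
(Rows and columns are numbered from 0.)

-2

ρ4 → ρ4 − 3·ρ3
  [ 1  3  5  2  -3 ]
  [ 0  1  0  0  -4 ]
  [ 0  0  1  0   1 ]
  [ 0  0  0  1   3 ]
ρ1 → ρ1 − 2·ρ4
  [ 1  3  5  0  -9 ]
  [ 0  1  0  0  -4 ]
  [ 0  0  1  0   1 ]
  [ 0  0  0  1   3 ]
ρ1 → ρ1 − 5·ρ3
  [ 1  3  0  0  -14 ]
  [ 0  1  0  0   -4 ]
  [ 0  0  1  0    1 ]
  [ 0  0  0  1    3 ]
ρ1 → ρ1 − 3·ρ2
  [ 1  0  0  0  -2 ]
  [ 0  1  0  0  -4 ]
  [ 0  0  1  0   1 ]
  [ 0  0  0  1   3 ]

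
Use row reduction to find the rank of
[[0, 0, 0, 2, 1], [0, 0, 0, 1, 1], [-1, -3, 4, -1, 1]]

rank = 3

r1 <-> r3
r1 ← -1·r1
r3 ← r3 − 2·r2
r3 ← -1·r3
r2 ← r2 − r3
r1 ← r1 + r3
r1 ← r1 − r2
The reduced form has 3 nonzero rows.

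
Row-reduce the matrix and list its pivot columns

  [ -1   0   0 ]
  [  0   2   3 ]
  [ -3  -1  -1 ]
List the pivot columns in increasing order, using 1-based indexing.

Multiply R1 by -1.
  [  1   0   0 ]
  [  0   2   3 ]
  [ -3  -1  -1 ]
Add 3 times R1 to R3.
  [ 1   0   0 ]
  [ 0   2   3 ]
  [ 0  -1  -1 ]
Multiply R2 by 1/2.
  [ 1   0    0 ]
  [ 0   1  3/2 ]
  [ 0  -1   -1 ]
Add R2 to R3.
  [ 1  0    0 ]
  [ 0  1  3/2 ]
  [ 0  0  1/2 ]
Multiply R3 by 2.
  [ 1  0    0 ]
  [ 0  1  3/2 ]
  [ 0  0    1 ]
Subtract 3/2 times R3 from R2.
  [ 1  0  0 ]
  [ 0  1  0 ]
  [ 0  0  1 ]
Pivot columns are the columns containing a leading 1.

1, 2, 3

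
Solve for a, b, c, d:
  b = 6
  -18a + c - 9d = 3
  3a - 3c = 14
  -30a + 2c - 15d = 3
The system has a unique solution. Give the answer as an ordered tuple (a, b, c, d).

(-4/3, 6, -6, 5/3)

Form the augmented matrix and row-reduce:
  [   0  1   0    0  |   6 ]
  [ -18  0   1   -9  |   3 ]
  [   3  0  -3    0  |  14 ]
  [ -30  0   2  -15  |   3 ]
R1 <-> R2
R1 := -1/18·R1
R3 := R3 − 3·R1
R4 := R4 + 30·R1
R3 := -6/17·R3
R4 := R4 − 1/3·R3
R4 := -17/3·R4
R3 := R3 − 9/17·R4
R1 := R1 − 1/2·R4
R1 := R1 + 1/18·R3
Reading off the last column: a = -4/3, b = 6, c = -6, d = 5/3.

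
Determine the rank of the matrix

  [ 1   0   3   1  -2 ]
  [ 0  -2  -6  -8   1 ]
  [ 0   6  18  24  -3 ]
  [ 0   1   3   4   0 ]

ρ2 → -1/2·ρ2
  [ 1  0   3   1    -2 ]
  [ 0  1   3   4  -1/2 ]
  [ 0  6  18  24    -3 ]
  [ 0  1   3   4     0 ]
ρ3 → ρ3 − 6·ρ2
  [ 1  0  3  1    -2 ]
  [ 0  1  3  4  -1/2 ]
  [ 0  0  0  0     0 ]
  [ 0  1  3  4     0 ]
ρ4 → ρ4 − ρ2
  [ 1  0  3  1    -2 ]
  [ 0  1  3  4  -1/2 ]
  [ 0  0  0  0     0 ]
  [ 0  0  0  0   1/2 ]
ρ3 <-> ρ4
  [ 1  0  3  1    -2 ]
  [ 0  1  3  4  -1/2 ]
  [ 0  0  0  0   1/2 ]
  [ 0  0  0  0     0 ]
ρ3 → 2·ρ3
  [ 1  0  3  1    -2 ]
  [ 0  1  3  4  -1/2 ]
  [ 0  0  0  0     1 ]
  [ 0  0  0  0     0 ]
ρ2 → ρ2 + 1/2·ρ3
  [ 1  0  3  1  -2 ]
  [ 0  1  3  4   0 ]
  [ 0  0  0  0   1 ]
  [ 0  0  0  0   0 ]
ρ1 → ρ1 + 2·ρ3
  [ 1  0  3  1  0 ]
  [ 0  1  3  4  0 ]
  [ 0  0  0  0  1 ]
  [ 0  0  0  0  0 ]
The reduced form has 3 nonzero rows.

rank = 3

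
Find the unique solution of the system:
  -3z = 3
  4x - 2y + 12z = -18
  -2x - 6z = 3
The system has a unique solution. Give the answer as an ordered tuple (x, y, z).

Form the augmented matrix and row-reduce:
  [  0   0  -3  |    3 ]
  [  4  -2  12  |  -18 ]
  [ -2   0  -6  |    3 ]
r1 <=> r2
  [  4  -2  12  |  -18 ]
  [  0   0  -3  |    3 ]
  [ -2   0  -6  |    3 ]
r1 ← 1/4·r1
  [  1  -1/2   3  |  -9/2 ]
  [  0     0  -3  |     3 ]
  [ -2     0  -6  |     3 ]
r3 ← r3 + 2·r1
  [ 1  -1/2   3  |  -9/2 ]
  [ 0     0  -3  |     3 ]
  [ 0    -1   0  |    -6 ]
r2 <=> r3
  [ 1  -1/2   3  |  -9/2 ]
  [ 0    -1   0  |    -6 ]
  [ 0     0  -3  |     3 ]
r2 ← -1·r2
  [ 1  -1/2   3  |  -9/2 ]
  [ 0     1   0  |     6 ]
  [ 0     0  -3  |     3 ]
r3 ← -1/3·r3
  [ 1  -1/2  3  |  -9/2 ]
  [ 0     1  0  |     6 ]
  [ 0     0  1  |    -1 ]
r1 ← r1 − 3·r3
  [ 1  -1/2  0  |  -3/2 ]
  [ 0     1  0  |     6 ]
  [ 0     0  1  |    -1 ]
r1 ← r1 + 1/2·r2
  [ 1  0  0  |  3/2 ]
  [ 0  1  0  |    6 ]
  [ 0  0  1  |   -1 ]
Reading off the last column: x = 3/2, y = 6, z = -1.

(3/2, 6, -1)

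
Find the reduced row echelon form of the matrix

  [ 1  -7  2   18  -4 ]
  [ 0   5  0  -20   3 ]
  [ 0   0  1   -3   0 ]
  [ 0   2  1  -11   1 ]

[[1, 0, 0, -4, 0], [0, 1, 0, -4, 0], [0, 0, 1, -3, 0], [0, 0, 0, 0, 1]]

ρ2 -> 1/5·ρ2
  [ 1  -7  2   18   -4 ]
  [ 0   1  0   -4  3/5 ]
  [ 0   0  1   -3    0 ]
  [ 0   2  1  -11    1 ]
ρ4 -> ρ4 − 2·ρ2
  [ 1  -7  2  18    -4 ]
  [ 0   1  0  -4   3/5 ]
  [ 0   0  1  -3     0 ]
  [ 0   0  1  -3  -1/5 ]
ρ4 -> ρ4 − ρ3
  [ 1  -7  2  18    -4 ]
  [ 0   1  0  -4   3/5 ]
  [ 0   0  1  -3     0 ]
  [ 0   0  0   0  -1/5 ]
ρ4 -> -5·ρ4
  [ 1  -7  2  18   -4 ]
  [ 0   1  0  -4  3/5 ]
  [ 0   0  1  -3    0 ]
  [ 0   0  0   0    1 ]
ρ2 -> ρ2 − 3/5·ρ4
  [ 1  -7  2  18  -4 ]
  [ 0   1  0  -4   0 ]
  [ 0   0  1  -3   0 ]
  [ 0   0  0   0   1 ]
ρ1 -> ρ1 + 4·ρ4
  [ 1  -7  2  18  0 ]
  [ 0   1  0  -4  0 ]
  [ 0   0  1  -3  0 ]
  [ 0   0  0   0  1 ]
ρ1 -> ρ1 − 2·ρ3
  [ 1  -7  0  24  0 ]
  [ 0   1  0  -4  0 ]
  [ 0   0  1  -3  0 ]
  [ 0   0  0   0  1 ]
ρ1 -> ρ1 + 7·ρ2
  [ 1  0  0  -4  0 ]
  [ 0  1  0  -4  0 ]
  [ 0  0  1  -3  0 ]
  [ 0  0  0   0  1 ]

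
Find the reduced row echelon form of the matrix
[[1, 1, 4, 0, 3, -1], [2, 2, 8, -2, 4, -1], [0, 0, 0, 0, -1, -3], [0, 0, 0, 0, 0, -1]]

[[1, 1, 4, 0, 0, 0], [0, 0, 0, 1, 0, 0], [0, 0, 0, 0, 1, 0], [0, 0, 0, 0, 0, 1]]

ρ2 ← ρ2 − 2·ρ1
ρ2 ← -1/2·ρ2
ρ3 ← -1·ρ3
ρ4 ← -1·ρ4
ρ3 ← ρ3 − 3·ρ4
ρ2 ← ρ2 + 1/2·ρ4
ρ1 ← ρ1 + ρ4
ρ2 ← ρ2 − ρ3
ρ1 ← ρ1 − 3·ρ3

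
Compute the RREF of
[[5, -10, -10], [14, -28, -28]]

[[1, -2, -2], [0, 0, 0]]

Multiply r1 by 1/5.
  [  1   -2   -2 ]
  [ 14  -28  -28 ]
Subtract 14 times r1 from r2.
  [ 1  -2  -2 ]
  [ 0   0   0 ]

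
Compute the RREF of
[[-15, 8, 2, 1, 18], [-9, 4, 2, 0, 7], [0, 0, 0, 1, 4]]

Multiply R1 by -1/15.
  [  1  -8/15  -2/15  -1/15  -6/5 ]
  [ -9      4      2      0     7 ]
  [  0      0      0      1     4 ]
Add 9 times R1 to R2.
  [ 1  -8/15  -2/15  -1/15   -6/5 ]
  [ 0   -4/5    4/5   -3/5  -19/5 ]
  [ 0      0      0      1      4 ]
Multiply R2 by -5/4.
  [ 1  -8/15  -2/15  -1/15  -6/5 ]
  [ 0      1     -1    3/4  19/4 ]
  [ 0      0      0      1     4 ]
Subtract 3/4 times R3 from R2.
  [ 1  -8/15  -2/15  -1/15  -6/5 ]
  [ 0      1     -1      0   7/4 ]
  [ 0      0      0      1     4 ]
Add 1/15 times R3 to R1.
  [ 1  -8/15  -2/15  0  -14/15 ]
  [ 0      1     -1  0     7/4 ]
  [ 0      0      0  1       4 ]
Add 8/15 times R2 to R1.
  [ 1  0  -2/3  0    0 ]
  [ 0  1    -1  0  7/4 ]
  [ 0  0     0  1    4 ]

[[1, 0, -2/3, 0, 0], [0, 1, -1, 0, 7/4], [0, 0, 0, 1, 4]]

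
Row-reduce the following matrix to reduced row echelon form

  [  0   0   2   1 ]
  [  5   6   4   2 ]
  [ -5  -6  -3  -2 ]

r1 <=> r2
  [  5   6   4   2 ]
  [  0   0   2   1 ]
  [ -5  -6  -3  -2 ]
r1 ← 1/5·r1
  [  1  6/5  4/5  2/5 ]
  [  0    0    2    1 ]
  [ -5   -6   -3   -2 ]
r3 ← r3 + 5·r1
  [ 1  6/5  4/5  2/5 ]
  [ 0    0    2    1 ]
  [ 0    0    1    0 ]
r2 ← 1/2·r2
  [ 1  6/5  4/5  2/5 ]
  [ 0    0    1  1/2 ]
  [ 0    0    1    0 ]
r3 ← r3 − r2
  [ 1  6/5  4/5   2/5 ]
  [ 0    0    1   1/2 ]
  [ 0    0    0  -1/2 ]
r3 ← -2·r3
  [ 1  6/5  4/5  2/5 ]
  [ 0    0    1  1/2 ]
  [ 0    0    0    1 ]
r2 ← r2 − 1/2·r3
  [ 1  6/5  4/5  2/5 ]
  [ 0    0    1    0 ]
  [ 0    0    0    1 ]
r1 ← r1 − 2/5·r3
  [ 1  6/5  4/5  0 ]
  [ 0    0    1  0 ]
  [ 0    0    0  1 ]
r1 ← r1 − 4/5·r2
  [ 1  6/5  0  0 ]
  [ 0    0  1  0 ]
  [ 0    0  0  1 ]

[[1, 6/5, 0, 0], [0, 0, 1, 0], [0, 0, 0, 1]]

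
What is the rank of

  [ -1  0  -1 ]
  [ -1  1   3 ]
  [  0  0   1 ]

Multiply R1 by -1.
  [  1  0  1 ]
  [ -1  1  3 ]
  [  0  0  1 ]
Add R1 to R2.
  [ 1  0  1 ]
  [ 0  1  4 ]
  [ 0  0  1 ]
Subtract 4 times R3 from R2.
  [ 1  0  1 ]
  [ 0  1  0 ]
  [ 0  0  1 ]
Subtract R3 from R1.
  [ 1  0  0 ]
  [ 0  1  0 ]
  [ 0  0  1 ]
The reduced form has 3 nonzero rows.

rank = 3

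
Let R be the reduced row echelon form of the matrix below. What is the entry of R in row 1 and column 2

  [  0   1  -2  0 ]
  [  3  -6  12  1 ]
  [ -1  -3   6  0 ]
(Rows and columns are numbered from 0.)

Swap R1 and R2.
  [  3  -6  12  1 ]
  [  0   1  -2  0 ]
  [ -1  -3   6  0 ]
Multiply R1 by 1/3.
  [  1  -2   4  1/3 ]
  [  0   1  -2    0 ]
  [ -1  -3   6    0 ]
Add R1 to R3.
  [ 1  -2   4  1/3 ]
  [ 0   1  -2    0 ]
  [ 0  -5  10  1/3 ]
Add 5 times R2 to R3.
  [ 1  -2   4  1/3 ]
  [ 0   1  -2    0 ]
  [ 0   0   0  1/3 ]
Multiply R3 by 3.
  [ 1  -2   4  1/3 ]
  [ 0   1  -2    0 ]
  [ 0   0   0    1 ]
Subtract 1/3 times R3 from R1.
  [ 1  -2   4  0 ]
  [ 0   1  -2  0 ]
  [ 0   0   0  1 ]
Add 2 times R2 to R1.
  [ 1  0   0  0 ]
  [ 0  1  -2  0 ]
  [ 0  0   0  1 ]

-2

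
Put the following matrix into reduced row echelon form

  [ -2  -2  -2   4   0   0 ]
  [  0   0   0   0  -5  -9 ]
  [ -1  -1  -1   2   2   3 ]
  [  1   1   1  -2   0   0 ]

[[1, 1, 1, -2, 0, 0], [0, 0, 0, 0, 1, 0], [0, 0, 0, 0, 0, 1], [0, 0, 0, 0, 0, 0]]

r1 -> -1/2·r1
r3 -> r3 + r1
r4 -> r4 − r1
r2 -> -1/5·r2
r3 -> r3 − 2·r2
r3 -> -5/3·r3
r2 -> r2 − 9/5·r3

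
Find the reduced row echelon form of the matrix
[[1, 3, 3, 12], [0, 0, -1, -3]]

r2 -> -1·r2
  [ 1  3  3  12 ]
  [ 0  0  1   3 ]
r1 -> r1 − 3·r2
  [ 1  3  0  3 ]
  [ 0  0  1  3 ]

[[1, 3, 0, 3], [0, 0, 1, 3]]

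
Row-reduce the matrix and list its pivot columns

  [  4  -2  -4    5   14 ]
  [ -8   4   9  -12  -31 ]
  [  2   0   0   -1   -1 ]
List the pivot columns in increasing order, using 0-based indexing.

0, 1, 2

Multiply r1 by 1/4.
  [  1  -1/2  -1  5/4  7/2 ]
  [ -8     4   9  -12  -31 ]
  [  2     0   0   -1   -1 ]
Add 8 times r1 to r2.
  [ 1  -1/2  -1  5/4  7/2 ]
  [ 0     0   1   -2   -3 ]
  [ 2     0   0   -1   -1 ]
Subtract 2 times r1 from r3.
  [ 1  -1/2  -1   5/4  7/2 ]
  [ 0     0   1    -2   -3 ]
  [ 0     1   2  -7/2   -8 ]
Swap r2 and r3.
  [ 1  -1/2  -1   5/4  7/2 ]
  [ 0     1   2  -7/2   -8 ]
  [ 0     0   1    -2   -3 ]
Subtract 2 times r3 from r2.
  [ 1  -1/2  -1  5/4  7/2 ]
  [ 0     1   0  1/2   -2 ]
  [ 0     0   1   -2   -3 ]
Add r3 to r1.
  [ 1  -1/2  0  -3/4  1/2 ]
  [ 0     1  0   1/2   -2 ]
  [ 0     0  1    -2   -3 ]
Add 1/2 times r2 to r1.
  [ 1  0  0  -1/2  -1/2 ]
  [ 0  1  0   1/2    -2 ]
  [ 0  0  1    -2    -3 ]
Pivot columns are the columns containing a leading 1.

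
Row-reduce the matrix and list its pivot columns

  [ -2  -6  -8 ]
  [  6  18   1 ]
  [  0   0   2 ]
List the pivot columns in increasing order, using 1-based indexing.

1, 3

ρ1 -> -1/2·ρ1
ρ2 -> ρ2 − 6·ρ1
ρ2 -> -1/23·ρ2
ρ3 -> ρ3 − 2·ρ2
ρ1 -> ρ1 − 4·ρ2
Pivot columns are the columns containing a leading 1.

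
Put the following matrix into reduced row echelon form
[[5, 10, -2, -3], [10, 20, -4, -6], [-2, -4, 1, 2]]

[[1, 2, 0, 1], [0, 0, 1, 4], [0, 0, 0, 0]]

Multiply ρ1 by 1/5.
Subtract 10 times ρ1 from ρ2.
Add 2 times ρ1 to ρ3.
Swap ρ2 and ρ3.
Multiply ρ2 by 5.
Add 2/5 times ρ2 to ρ1.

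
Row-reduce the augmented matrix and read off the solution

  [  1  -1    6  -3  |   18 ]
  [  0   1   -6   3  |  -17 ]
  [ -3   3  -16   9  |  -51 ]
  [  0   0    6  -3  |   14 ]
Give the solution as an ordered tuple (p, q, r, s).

r3 -> r3 + 3·r1
  [ 1  -1   6  -3  |   18 ]
  [ 0   1  -6   3  |  -17 ]
  [ 0   0   2   0  |    3 ]
  [ 0   0   6  -3  |   14 ]
r3 -> 1/2·r3
  [ 1  -1   6  -3  |   18 ]
  [ 0   1  -6   3  |  -17 ]
  [ 0   0   1   0  |  3/2 ]
  [ 0   0   6  -3  |   14 ]
r4 -> r4 − 6·r3
  [ 1  -1   6  -3  |   18 ]
  [ 0   1  -6   3  |  -17 ]
  [ 0   0   1   0  |  3/2 ]
  [ 0   0   0  -3  |    5 ]
r4 -> -1/3·r4
  [ 1  -1   6  -3  |    18 ]
  [ 0   1  -6   3  |   -17 ]
  [ 0   0   1   0  |   3/2 ]
  [ 0   0   0   1  |  -5/3 ]
r2 -> r2 − 3·r4
  [ 1  -1   6  -3  |    18 ]
  [ 0   1  -6   0  |   -12 ]
  [ 0   0   1   0  |   3/2 ]
  [ 0   0   0   1  |  -5/3 ]
r1 -> r1 + 3·r4
  [ 1  -1   6  0  |    13 ]
  [ 0   1  -6  0  |   -12 ]
  [ 0   0   1  0  |   3/2 ]
  [ 0   0   0  1  |  -5/3 ]
r2 -> r2 + 6·r3
  [ 1  -1  6  0  |    13 ]
  [ 0   1  0  0  |    -3 ]
  [ 0   0  1  0  |   3/2 ]
  [ 0   0  0  1  |  -5/3 ]
r1 -> r1 − 6·r3
  [ 1  -1  0  0  |     4 ]
  [ 0   1  0  0  |    -3 ]
  [ 0   0  1  0  |   3/2 ]
  [ 0   0  0  1  |  -5/3 ]
r1 -> r1 + r2
  [ 1  0  0  0  |     1 ]
  [ 0  1  0  0  |    -3 ]
  [ 0  0  1  0  |   3/2 ]
  [ 0  0  0  1  |  -5/3 ]
Reading off the last column: p = 1, q = -3, r = 3/2, s = -5/3.

(1, -3, 3/2, -5/3)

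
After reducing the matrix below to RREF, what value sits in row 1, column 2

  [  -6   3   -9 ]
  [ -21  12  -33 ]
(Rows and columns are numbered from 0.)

R1 -> -1/6·R1
R2 -> R2 + 21·R1
R2 -> 2/3·R2
R1 -> R1 + 1/2·R2

-1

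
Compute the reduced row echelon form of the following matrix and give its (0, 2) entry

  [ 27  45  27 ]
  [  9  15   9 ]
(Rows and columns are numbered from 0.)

1

Multiply ρ1 by 1/27.
Subtract 9 times ρ1 from ρ2.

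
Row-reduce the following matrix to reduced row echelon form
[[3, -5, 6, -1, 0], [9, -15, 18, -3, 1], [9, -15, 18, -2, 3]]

[[1, -5/3, 2, 0, 0], [0, 0, 0, 1, 0], [0, 0, 0, 0, 1]]

ρ1 ← 1/3·ρ1
  [ 1  -5/3   2  -1/3  0 ]
  [ 9   -15  18    -3  1 ]
  [ 9   -15  18    -2  3 ]
ρ2 ← ρ2 − 9·ρ1
  [ 1  -5/3   2  -1/3  0 ]
  [ 0     0   0     0  1 ]
  [ 9   -15  18    -2  3 ]
ρ3 ← ρ3 − 9·ρ1
  [ 1  -5/3  2  -1/3  0 ]
  [ 0     0  0     0  1 ]
  [ 0     0  0     1  3 ]
ρ2 <-> ρ3
  [ 1  -5/3  2  -1/3  0 ]
  [ 0     0  0     1  3 ]
  [ 0     0  0     0  1 ]
ρ2 ← ρ2 − 3·ρ3
  [ 1  -5/3  2  -1/3  0 ]
  [ 0     0  0     1  0 ]
  [ 0     0  0     0  1 ]
ρ1 ← ρ1 + 1/3·ρ2
  [ 1  -5/3  2  0  0 ]
  [ 0     0  0  1  0 ]
  [ 0     0  0  0  1 ]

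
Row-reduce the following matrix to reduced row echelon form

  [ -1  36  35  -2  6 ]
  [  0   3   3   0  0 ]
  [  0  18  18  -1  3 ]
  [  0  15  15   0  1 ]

[[1, 0, 1, 0, 0], [0, 1, 1, 0, 0], [0, 0, 0, 1, 0], [0, 0, 0, 0, 1]]

Multiply R1 by -1.
  [ 1  -36  -35   2  -6 ]
  [ 0    3    3   0   0 ]
  [ 0   18   18  -1   3 ]
  [ 0   15   15   0   1 ]
Multiply R2 by 1/3.
  [ 1  -36  -35   2  -6 ]
  [ 0    1    1   0   0 ]
  [ 0   18   18  -1   3 ]
  [ 0   15   15   0   1 ]
Subtract 18 times R2 from R3.
  [ 1  -36  -35   2  -6 ]
  [ 0    1    1   0   0 ]
  [ 0    0    0  -1   3 ]
  [ 0   15   15   0   1 ]
Subtract 15 times R2 from R4.
  [ 1  -36  -35   2  -6 ]
  [ 0    1    1   0   0 ]
  [ 0    0    0  -1   3 ]
  [ 0    0    0   0   1 ]
Multiply R3 by -1.
  [ 1  -36  -35  2  -6 ]
  [ 0    1    1  0   0 ]
  [ 0    0    0  1  -3 ]
  [ 0    0    0  0   1 ]
Add 3 times R4 to R3.
  [ 1  -36  -35  2  -6 ]
  [ 0    1    1  0   0 ]
  [ 0    0    0  1   0 ]
  [ 0    0    0  0   1 ]
Add 6 times R4 to R1.
  [ 1  -36  -35  2  0 ]
  [ 0    1    1  0  0 ]
  [ 0    0    0  1  0 ]
  [ 0    0    0  0  1 ]
Subtract 2 times R3 from R1.
  [ 1  -36  -35  0  0 ]
  [ 0    1    1  0  0 ]
  [ 0    0    0  1  0 ]
  [ 0    0    0  0  1 ]
Add 36 times R2 to R1.
  [ 1  0  1  0  0 ]
  [ 0  1  1  0  0 ]
  [ 0  0  0  1  0 ]
  [ 0  0  0  0  1 ]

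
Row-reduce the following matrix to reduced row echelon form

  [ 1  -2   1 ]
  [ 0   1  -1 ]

R1 := R1 + 2·R2
  [ 1  0  -1 ]
  [ 0  1  -1 ]

[[1, 0, -1], [0, 1, -1]]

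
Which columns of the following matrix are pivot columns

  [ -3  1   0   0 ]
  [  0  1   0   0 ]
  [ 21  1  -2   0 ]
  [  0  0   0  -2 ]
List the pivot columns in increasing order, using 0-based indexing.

r1 -> -1/3·r1
  [  1  -1/3   0   0 ]
  [  0     1   0   0 ]
  [ 21     1  -2   0 ]
  [  0     0   0  -2 ]
r3 -> r3 − 21·r1
  [ 1  -1/3   0   0 ]
  [ 0     1   0   0 ]
  [ 0     8  -2   0 ]
  [ 0     0   0  -2 ]
r3 -> r3 − 8·r2
  [ 1  -1/3   0   0 ]
  [ 0     1   0   0 ]
  [ 0     0  -2   0 ]
  [ 0     0   0  -2 ]
r3 -> -1/2·r3
  [ 1  -1/3  0   0 ]
  [ 0     1  0   0 ]
  [ 0     0  1   0 ]
  [ 0     0  0  -2 ]
r4 -> -1/2·r4
  [ 1  -1/3  0  0 ]
  [ 0     1  0  0 ]
  [ 0     0  1  0 ]
  [ 0     0  0  1 ]
r1 -> r1 + 1/3·r2
  [ 1  0  0  0 ]
  [ 0  1  0  0 ]
  [ 0  0  1  0 ]
  [ 0  0  0  1 ]
Pivot columns are the columns containing a leading 1.

0, 1, 2, 3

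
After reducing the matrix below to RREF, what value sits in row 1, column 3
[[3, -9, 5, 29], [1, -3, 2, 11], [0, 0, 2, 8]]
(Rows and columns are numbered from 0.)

4

R1 -> 1/3·R1
  [ 1  -3  5/3  29/3 ]
  [ 1  -3    2    11 ]
  [ 0   0    2     8 ]
R2 -> R2 − R1
  [ 1  -3  5/3  29/3 ]
  [ 0   0  1/3   4/3 ]
  [ 0   0    2     8 ]
R2 -> 3·R2
  [ 1  -3  5/3  29/3 ]
  [ 0   0    1     4 ]
  [ 0   0    2     8 ]
R3 -> R3 − 2·R2
  [ 1  -3  5/3  29/3 ]
  [ 0   0    1     4 ]
  [ 0   0    0     0 ]
R1 -> R1 − 5/3·R2
  [ 1  -3  0  3 ]
  [ 0   0  1  4 ]
  [ 0   0  0  0 ]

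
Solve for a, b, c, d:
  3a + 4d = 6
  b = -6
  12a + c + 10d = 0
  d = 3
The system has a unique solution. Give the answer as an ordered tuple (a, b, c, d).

(-2, -6, -6, 3)

Form the augmented matrix and row-reduce:
  [  3  0  0   4  |   6 ]
  [  0  1  0   0  |  -6 ]
  [ 12  0  1  10  |   0 ]
  [  0  0  0   1  |   3 ]
r1 := 1/3·r1
  [  1  0  0  4/3  |   2 ]
  [  0  1  0    0  |  -6 ]
  [ 12  0  1   10  |   0 ]
  [  0  0  0    1  |   3 ]
r3 := r3 − 12·r1
  [ 1  0  0  4/3  |    2 ]
  [ 0  1  0    0  |   -6 ]
  [ 0  0  1   -6  |  -24 ]
  [ 0  0  0    1  |    3 ]
r3 := r3 + 6·r4
  [ 1  0  0  4/3  |   2 ]
  [ 0  1  0    0  |  -6 ]
  [ 0  0  1    0  |  -6 ]
  [ 0  0  0    1  |   3 ]
r1 := r1 − 4/3·r4
  [ 1  0  0  0  |  -2 ]
  [ 0  1  0  0  |  -6 ]
  [ 0  0  1  0  |  -6 ]
  [ 0  0  0  1  |   3 ]
Reading off the last column: a = -2, b = -6, c = -6, d = 3.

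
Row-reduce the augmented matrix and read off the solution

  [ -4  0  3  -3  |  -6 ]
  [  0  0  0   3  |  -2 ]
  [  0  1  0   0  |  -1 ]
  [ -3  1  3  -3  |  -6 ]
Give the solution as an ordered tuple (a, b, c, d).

(1, -1, -4/3, -2/3)

r1 := -1/4·r1
  [  1  0  -3/4  3/4  |  3/2 ]
  [  0  0     0    3  |   -2 ]
  [  0  1     0    0  |   -1 ]
  [ -3  1     3   -3  |   -6 ]
r4 := r4 + 3·r1
  [ 1  0  -3/4   3/4  |   3/2 ]
  [ 0  0     0     3  |    -2 ]
  [ 0  1     0     0  |    -1 ]
  [ 0  1   3/4  -3/4  |  -3/2 ]
r2 <=> r3
  [ 1  0  -3/4   3/4  |   3/2 ]
  [ 0  1     0     0  |    -1 ]
  [ 0  0     0     3  |    -2 ]
  [ 0  1   3/4  -3/4  |  -3/2 ]
r4 := r4 − r2
  [ 1  0  -3/4   3/4  |   3/2 ]
  [ 0  1     0     0  |    -1 ]
  [ 0  0     0     3  |    -2 ]
  [ 0  0   3/4  -3/4  |  -1/2 ]
r3 <=> r4
  [ 1  0  -3/4   3/4  |   3/2 ]
  [ 0  1     0     0  |    -1 ]
  [ 0  0   3/4  -3/4  |  -1/2 ]
  [ 0  0     0     3  |    -2 ]
r3 := 4/3·r3
  [ 1  0  -3/4  3/4  |   3/2 ]
  [ 0  1     0    0  |    -1 ]
  [ 0  0     1   -1  |  -2/3 ]
  [ 0  0     0    3  |    -2 ]
r4 := 1/3·r4
  [ 1  0  -3/4  3/4  |   3/2 ]
  [ 0  1     0    0  |    -1 ]
  [ 0  0     1   -1  |  -2/3 ]
  [ 0  0     0    1  |  -2/3 ]
r3 := r3 + r4
  [ 1  0  -3/4  3/4  |   3/2 ]
  [ 0  1     0    0  |    -1 ]
  [ 0  0     1    0  |  -4/3 ]
  [ 0  0     0    1  |  -2/3 ]
r1 := r1 − 3/4·r4
  [ 1  0  -3/4  0  |     2 ]
  [ 0  1     0  0  |    -1 ]
  [ 0  0     1  0  |  -4/3 ]
  [ 0  0     0  1  |  -2/3 ]
r1 := r1 + 3/4·r3
  [ 1  0  0  0  |     1 ]
  [ 0  1  0  0  |    -1 ]
  [ 0  0  1  0  |  -4/3 ]
  [ 0  0  0  1  |  -2/3 ]
Reading off the last column: a = 1, b = -1, c = -4/3, d = -2/3.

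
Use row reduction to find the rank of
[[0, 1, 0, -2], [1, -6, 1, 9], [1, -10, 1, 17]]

rank = 2

R1 <-> R2
  [ 1   -6  1   9 ]
  [ 0    1  0  -2 ]
  [ 1  -10  1  17 ]
R3 -> R3 − R1
  [ 1  -6  1   9 ]
  [ 0   1  0  -2 ]
  [ 0  -4  0   8 ]
R3 -> R3 + 4·R2
  [ 1  -6  1   9 ]
  [ 0   1  0  -2 ]
  [ 0   0  0   0 ]
R1 -> R1 + 6·R2
  [ 1  0  1  -3 ]
  [ 0  1  0  -2 ]
  [ 0  0  0   0 ]
The reduced form has 2 nonzero rows.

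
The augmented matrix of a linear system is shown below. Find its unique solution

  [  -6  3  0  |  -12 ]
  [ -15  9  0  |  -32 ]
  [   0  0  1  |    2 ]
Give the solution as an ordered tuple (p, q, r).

(4/3, -4/3, 2)

R1 := -1/6·R1
  [   1  -1/2  0  |    2 ]
  [ -15     9  0  |  -32 ]
  [   0     0  1  |    2 ]
R2 := R2 + 15·R1
  [ 1  -1/2  0  |   2 ]
  [ 0   3/2  0  |  -2 ]
  [ 0     0  1  |   2 ]
R2 := 2/3·R2
  [ 1  -1/2  0  |     2 ]
  [ 0     1  0  |  -4/3 ]
  [ 0     0  1  |     2 ]
R1 := R1 + 1/2·R2
  [ 1  0  0  |   4/3 ]
  [ 0  1  0  |  -4/3 ]
  [ 0  0  1  |     2 ]
Reading off the last column: p = 4/3, q = -4/3, r = 2.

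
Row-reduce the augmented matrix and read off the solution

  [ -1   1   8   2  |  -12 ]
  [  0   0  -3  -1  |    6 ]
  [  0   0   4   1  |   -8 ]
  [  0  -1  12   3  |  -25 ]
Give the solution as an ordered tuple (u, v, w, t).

R1 -> -1·R1
R2 <=> R4
R2 -> -1·R2
R3 -> 1/4·R3
R4 -> R4 + 3·R3
R4 -> -4·R4
R3 -> R3 − 1/4·R4
R2 -> R2 + 3·R4
R1 -> R1 + 2·R4
R2 -> R2 + 12·R3
R1 -> R1 + 8·R3
R1 -> R1 + R2
Reading off the last column: u = -3, v = 1, w = -2, t = 0.

(-3, 1, -2, 0)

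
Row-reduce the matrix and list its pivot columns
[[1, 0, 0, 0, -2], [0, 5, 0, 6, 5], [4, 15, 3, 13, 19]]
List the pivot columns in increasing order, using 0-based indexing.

0, 1, 2

R3 ← R3 − 4·R1
  [ 1   0  0   0  -2 ]
  [ 0   5  0   6   5 ]
  [ 0  15  3  13  27 ]
R2 ← 1/5·R2
  [ 1   0  0    0  -2 ]
  [ 0   1  0  6/5   1 ]
  [ 0  15  3   13  27 ]
R3 ← R3 − 15·R2
  [ 1  0  0    0  -2 ]
  [ 0  1  0  6/5   1 ]
  [ 0  0  3   -5  12 ]
R3 ← 1/3·R3
  [ 1  0  0     0  -2 ]
  [ 0  1  0   6/5   1 ]
  [ 0  0  1  -5/3   4 ]
Pivot columns are the columns containing a leading 1.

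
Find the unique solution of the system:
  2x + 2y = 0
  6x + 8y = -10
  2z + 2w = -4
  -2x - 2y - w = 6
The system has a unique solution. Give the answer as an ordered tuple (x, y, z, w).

(5, -5, 4, -6)

Form the augmented matrix and row-reduce:
  [  2   2  0   0  |    0 ]
  [  6   8  0   0  |  -10 ]
  [  0   0  2   2  |   -4 ]
  [ -2  -2  0  -1  |    6 ]
ρ1 := 1/2·ρ1
  [  1   1  0   0  |    0 ]
  [  6   8  0   0  |  -10 ]
  [  0   0  2   2  |   -4 ]
  [ -2  -2  0  -1  |    6 ]
ρ2 := ρ2 − 6·ρ1
  [  1   1  0   0  |    0 ]
  [  0   2  0   0  |  -10 ]
  [  0   0  2   2  |   -4 ]
  [ -2  -2  0  -1  |    6 ]
ρ4 := ρ4 + 2·ρ1
  [ 1  1  0   0  |    0 ]
  [ 0  2  0   0  |  -10 ]
  [ 0  0  2   2  |   -4 ]
  [ 0  0  0  -1  |    6 ]
ρ2 := 1/2·ρ2
  [ 1  1  0   0  |   0 ]
  [ 0  1  0   0  |  -5 ]
  [ 0  0  2   2  |  -4 ]
  [ 0  0  0  -1  |   6 ]
ρ3 := 1/2·ρ3
  [ 1  1  0   0  |   0 ]
  [ 0  1  0   0  |  -5 ]
  [ 0  0  1   1  |  -2 ]
  [ 0  0  0  -1  |   6 ]
ρ4 := -1·ρ4
  [ 1  1  0  0  |   0 ]
  [ 0  1  0  0  |  -5 ]
  [ 0  0  1  1  |  -2 ]
  [ 0  0  0  1  |  -6 ]
ρ3 := ρ3 − ρ4
  [ 1  1  0  0  |   0 ]
  [ 0  1  0  0  |  -5 ]
  [ 0  0  1  0  |   4 ]
  [ 0  0  0  1  |  -6 ]
ρ1 := ρ1 − ρ2
  [ 1  0  0  0  |   5 ]
  [ 0  1  0  0  |  -5 ]
  [ 0  0  1  0  |   4 ]
  [ 0  0  0  1  |  -6 ]
Reading off the last column: x = 5, y = -5, z = 4, w = -6.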